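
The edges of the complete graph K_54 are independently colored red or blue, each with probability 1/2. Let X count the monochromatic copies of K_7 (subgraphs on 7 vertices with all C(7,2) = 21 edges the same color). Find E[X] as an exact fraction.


Let X = Σ_S X_S over the C(54, 7) = 177100560 subsets S of size 7, where X_S = 1 if the K_7 on S is monochromatic.
For a fixed S, the K_7 on S has C(7, 2) = 21 edges. P[all 21 edges red] = (1/2)^21, and likewise for blue, so P[monochromatic] = 2·(1/2)^21 = 2^{1 − 21} = 1/1048576.
Summing: E[X] = C(54, 7) · 2^{1 − 21} = 177100560 · 1/1048576 = 11068785/65536.
Numerically: E[X] ≈ 168.896255.

E[X] = C(54,7)·2^(1−C(7,2)) = 11068785/65536 ≈ 168.896255.


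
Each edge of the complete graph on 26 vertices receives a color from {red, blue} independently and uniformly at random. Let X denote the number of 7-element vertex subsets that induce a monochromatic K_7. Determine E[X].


Let X = Σ_S X_S over the C(26, 7) = 657800 subsets S of size 7, where X_S = 1 if the K_7 on S is monochromatic.
For a fixed S, the K_7 on S has C(7, 2) = 21 edges. P[all 21 edges red] = (1/2)^21, and likewise for blue, so P[monochromatic] = 2·(1/2)^21 = 2^{1 − 21} = 1/1048576.
By linearity: E[X] = C(26, 7) · 2^{1 − 21} = 657800 · 1/1048576 = 82225/131072.
Numerically: E[X] ≈ 0.627.

E[X] = C(26,7)·2^(1−C(7,2)) = 82225/131072 ≈ 0.627.


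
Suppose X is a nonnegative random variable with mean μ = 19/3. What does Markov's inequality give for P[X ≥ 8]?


μ = E[X] = 19/3, a = 8.
Markov: P[X ≥ 8] ≤ μ/a = (19/3)/8 = 19/24.
Numerically: ≈ 0.792.
(Since a = 8 > μ = 6.333, the bound 19/24 is < 1 and informative.)

P[X ≥ 8] ≤ 19/24 ≈ 0.792.


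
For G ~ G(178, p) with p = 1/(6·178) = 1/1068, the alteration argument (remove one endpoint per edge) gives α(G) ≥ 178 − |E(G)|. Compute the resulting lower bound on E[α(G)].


E[|E(G)|] = C(178, 2)·p = 15753 · (1/1068) = 59/4.
E[α(G)] ≥ n − E[|E(G)|] = 178 − 59/4 = 653/4.
Numerically: ≈ 163.25000.
(This is only a lower bound; the true E[α(G)] may be larger.)

E[α(G)] ≥ 653/4 ≈ 163.25000.


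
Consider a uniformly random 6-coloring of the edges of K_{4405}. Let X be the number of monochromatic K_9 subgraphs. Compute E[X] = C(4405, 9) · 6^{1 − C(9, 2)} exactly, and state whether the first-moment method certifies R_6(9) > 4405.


E[X] = C(4405, 9) · 6^{1 − 36} = 1706862792900636302463627150 · 6^{−35} = 1706862792900636302463627150/1719070799748422591028658176.
As a reduced fraction: E[X] = 284477132150106050410604525/286511799958070431838109696 ≈ 0.993.
Is E[X] < 1? YES.
Since E[X] < 1, there exists a 6-coloring of K_{4405} with no monochromatic K_9; hence R_6(9) > 4405.

E[X] = 284477132150106050410604525/286511799958070431838109696 ≈ 0.993; E[X] < 1, so R_6(9) > 4405.


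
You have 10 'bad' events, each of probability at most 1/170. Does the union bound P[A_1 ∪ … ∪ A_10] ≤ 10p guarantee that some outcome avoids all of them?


Union bound: P[∪_{i=1}^{10} A_i] ≤ Σ_i P[A_i] ≤ 10·p = 10·(1/170) = 1/17.
Numerically: 1/17 ≈ 0.059.
Is 1/17 < 1? YES.
Since P[∪ A_i] ≤ 1/17 < 1, the complement has P[∩ A_i^c] ≥ 1 − 1/17 = 16/17 > 0, so some outcome avoids every A_i.

10·p = 1/17 ≈ 0.059; existence CERTIFIED by the union bound.


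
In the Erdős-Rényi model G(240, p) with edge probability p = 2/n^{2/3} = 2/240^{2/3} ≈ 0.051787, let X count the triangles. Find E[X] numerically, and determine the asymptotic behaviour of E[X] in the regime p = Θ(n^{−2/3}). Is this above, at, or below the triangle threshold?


Number of potential triangles: C(240, 3) = 2275280.
Each occurs with probability p³ ≈ (0.051787)³ ≈ 1.3888889e-04.
By linearity: E[X] = C(240, 3)·p³ ≈ 2275280 · 1.3888889e-04 ≈ 316.01111.
Since α = 2/3 < 1, p = c/n^{2/3} ≫ 1/n is above the triangle threshold p ~ 1/n. Asymptotically E[X] ~ (c³/6)·n^{3(1−α)} = (2³/6)·n^{1} → ∞; triangles are abundant w.h.p.

E[X] ≈ 316.01111; in regime p = Θ(1/n^{2/3}) E[X] diverges (above the triangle threshold p ~ 1/n).


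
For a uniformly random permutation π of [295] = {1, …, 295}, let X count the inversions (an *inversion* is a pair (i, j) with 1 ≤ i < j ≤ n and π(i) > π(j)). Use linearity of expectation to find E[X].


Write X = Σ X_I over the C(295, 2) = 43365 pairs i < j, with X_I the indicator of one inversion.
There are 43365 indicators.
For each fixed pair i < j, the values π(i) and π(j) are two distinct elements of {1, …, 295} in uniformly random order; by symmetry P[π(i) > π(j)] = 1/2.
By linearity: E[X] = 43365 · (1/2) = C(295, 2) · (1/2) = 43365/2 = 43365/2 ≈ 21682.5000.

E[X] = 43365/2 = 21682.5000.


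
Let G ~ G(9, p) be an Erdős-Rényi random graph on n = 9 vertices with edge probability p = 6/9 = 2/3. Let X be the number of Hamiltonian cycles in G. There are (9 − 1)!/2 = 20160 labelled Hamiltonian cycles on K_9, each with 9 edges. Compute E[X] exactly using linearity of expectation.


K_9 has (9 − 1)!/2 = 20160 labelled Hamiltonian cycles.
For each such Hamiltonian cycle H, let X_H = 1 if all 9 edges of H are present in G. Then P[X_H = 1] = p^{9} = (2/3)^{9} = 512/19683.
Summing the indicators: E[X] = Σ_H E[X_H] = 20160 · p^{9} = 20160 · 512/19683 = 1146880/2187.
Numerically: E[X] ≈ 524.4.

E[X] = 20160 · (2/3)^{9} = 1146880/2187 ≈ 524.4.


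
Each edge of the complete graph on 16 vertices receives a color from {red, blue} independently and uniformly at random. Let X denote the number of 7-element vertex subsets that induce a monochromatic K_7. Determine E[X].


Let X = Σ_S X_S over the C(16, 7) = 11440 subsets S of size 7, where X_S = 1 if the K_7 on S is monochromatic.
For a fixed S, the K_7 on S has C(7, 2) = 21 edges. P[all 21 edges red] = (1/2)^21, and likewise for blue, so P[monochromatic] = 2·(1/2)^21 = 2^{1 − 21} = 1/1048576.
By linearity: E[X] = C(16, 7) · 2^{1 − 21} = 11440 · 1/1048576 = 715/65536.
Numerically: E[X] ≈ 0.010910.

E[X] = C(16,7)·2^(1−C(7,2)) = 715/65536 ≈ 0.010910.


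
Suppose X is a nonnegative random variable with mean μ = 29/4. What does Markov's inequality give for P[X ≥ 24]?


μ = E[X] = 29/4, a = 24.
Markov: P[X ≥ 24] ≤ μ/a = (29/4)/24 = 29/96.
Numerically: ≈ 0.3021.
(Since a = 24 > μ = 7.2500, the bound 29/96 is < 1 and informative.)

P[X ≥ 24] ≤ 29/96 ≈ 0.3021.


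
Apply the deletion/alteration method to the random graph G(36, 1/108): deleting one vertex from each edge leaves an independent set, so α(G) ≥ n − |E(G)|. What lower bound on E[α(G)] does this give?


E[|E(G)|] = C(36, 2)·p = 630 · (1/108) = 35/6.
E[α(G)] ≥ n − E[|E(G)|] = 36 − 35/6 = 181/6.
Numerically: ≈ 30.167.
(This is only a lower bound; the true E[α(G)] may be larger.)

E[α(G)] ≥ 181/6 ≈ 30.167.


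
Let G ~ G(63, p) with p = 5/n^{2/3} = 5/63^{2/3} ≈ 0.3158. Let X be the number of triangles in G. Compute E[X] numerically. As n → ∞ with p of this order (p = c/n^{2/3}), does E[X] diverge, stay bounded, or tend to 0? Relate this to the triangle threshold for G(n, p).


Number of potential triangles: C(63, 3) = 39711.
Each occurs with probability p³ ≈ (0.3158)³ ≈ 3.1494079e-02.
By linearity: E[X] = C(63, 3)·p³ ≈ 39711 · 3.1494079e-02 ≈ 1250.66138.
Since α = 2/3 < 1, p = c/n^{2/3} ≫ 1/n is above the triangle threshold p ~ 1/n. Asymptotically E[X] ~ (c³/6)·n^{3(1−α)} = (5³/6)·n^{1} → ∞; triangles are abundant w.h.p.

E[X] ≈ 1250.66138; in regime p = Θ(1/n^{2/3}) E[X] diverges (above the triangle threshold p ~ 1/n).


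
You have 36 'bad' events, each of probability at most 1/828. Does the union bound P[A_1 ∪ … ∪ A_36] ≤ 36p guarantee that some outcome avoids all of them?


Union bound: P[∪_{i=1}^{36} A_i] ≤ Σ_i P[A_i] ≤ 36·p = 36·(1/828) = 1/23.
Numerically: 1/23 ≈ 0.0434783.
Is 1/23 < 1? YES.
Since P[∪ A_i] ≤ 1/23 < 1, the complement has P[∩ A_i^c] ≥ 1 − 1/23 = 22/23 > 0, so some outcome avoids every A_i.

36·p = 1/23 ≈ 0.0434783; existence CERTIFIED by the union bound.


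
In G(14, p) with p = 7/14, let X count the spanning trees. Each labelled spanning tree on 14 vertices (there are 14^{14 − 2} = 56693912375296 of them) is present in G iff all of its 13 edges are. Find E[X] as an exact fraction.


K_14 has 14^{14 − 2} = 56693912375296 labelled spanning trees.
For each such spanning tree H, let X_H = 1 if all 13 edges of H are present in G. Then P[X_H = 1] = p^{13} = (1/2)^{13} = 1/8192.
By linearity of expectation: E[X] = Σ_H E[X_H] = 56693912375296 · p^{13} = 56693912375296 · 1/8192 = 13841287201/2.
Numerically: E[X] ≈ 6.921e+09.

E[X] = 56693912375296 · (1/2)^{13} = 13841287201/2 ≈ 6.921e+09.


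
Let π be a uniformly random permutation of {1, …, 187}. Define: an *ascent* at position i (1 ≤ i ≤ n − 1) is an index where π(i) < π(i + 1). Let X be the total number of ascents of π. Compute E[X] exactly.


Write X = Σ X_I over i = 1, …, 186, with X_I the indicator of one ascent.
There are 186 indicators.
For each fixed i, the pair (π(i), π(i+1)) is a uniformly random ordered pair of distinct values from {1, …, 187}; by symmetry P[π(i) < π(i+1)] = 1/2.
By linearity: E[X] = 186 · (1/2) = (187 − 1) · (1/2) = 93 ≈ 93.00000.

E[X] = 93 = 93.00000.


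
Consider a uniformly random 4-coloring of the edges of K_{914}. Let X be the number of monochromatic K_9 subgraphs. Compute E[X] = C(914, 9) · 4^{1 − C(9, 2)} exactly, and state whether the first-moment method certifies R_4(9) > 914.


E[X] = C(914, 9) · 4^{1 − 36} = 1179217089587653905932 · 4^{−35} = 1179217089587653905932/1180591620717411303424.
As a reduced fraction: E[X] = 294804272396913476483/295147905179352825856 ≈ 0.999.
Is E[X] < 1? YES.
Since E[X] < 1, there exists a 4-coloring of K_{914} with no monochromatic K_9; hence R_4(9) > 914.

E[X] = 294804272396913476483/295147905179352825856 ≈ 0.999; E[X] < 1, so R_4(9) > 914.


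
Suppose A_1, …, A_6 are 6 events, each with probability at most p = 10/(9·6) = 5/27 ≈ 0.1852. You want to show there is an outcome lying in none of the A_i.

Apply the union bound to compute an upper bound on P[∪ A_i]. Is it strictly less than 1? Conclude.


Union bound: P[∪_{i=1}^{6} A_i] ≤ Σ_i P[A_i] ≤ 6·p = 6·(5/27) = 10/9.
Numerically: 10/9 ≈ 1.1111.
Is 10/9 < 1? NO.
Since the bound 10/9 is ≥ 1, the union bound is uninformative here; it does NOT by itself certify existence.

6·p = 10/9 ≈ 1.1111; existence NOT certified by the union bound.


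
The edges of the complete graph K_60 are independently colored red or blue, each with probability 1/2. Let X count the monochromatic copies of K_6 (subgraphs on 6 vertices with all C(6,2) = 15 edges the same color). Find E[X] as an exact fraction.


Let X = Σ_S X_S over the C(60, 6) = 50063860 subsets S of size 6, where X_S = 1 if the K_6 on S is monochromatic.
For a fixed S, the K_6 on S has C(6, 2) = 15 edges. P[all 15 edges red] = (1/2)^15, and likewise for blue, so P[monochromatic] = 2·(1/2)^15 = 2^{1 − 15} = 1/16384.
By linearity of expectation: E[X] = C(60, 6) · 2^{1 − 15} = 50063860 · 1/16384 = 12515965/4096.
Numerically: E[X] ≈ 3055.6555.

E[X] = C(60,6)·2^(1−C(6,2)) = 12515965/4096 ≈ 3055.6555.


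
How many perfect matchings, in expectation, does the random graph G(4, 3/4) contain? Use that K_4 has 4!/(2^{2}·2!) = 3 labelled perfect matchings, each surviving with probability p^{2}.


K_4 has 4!/(2^{2}·2!) = 3 labelled perfect matchings.
For each such perfect matching H, let X_H = 1 if all 2 edges of H are present in G. Then P[X_H = 1] = p^{2} = (3/4)^{2} = 9/16.
Summing the indicators: E[X] = Σ_H E[X_H] = 3 · p^{2} = 3 · 9/16 = 27/16.
Numerically: E[X] ≈ 1.69.

E[X] = 3 · (3/4)^{2} = 27/16 ≈ 1.69.


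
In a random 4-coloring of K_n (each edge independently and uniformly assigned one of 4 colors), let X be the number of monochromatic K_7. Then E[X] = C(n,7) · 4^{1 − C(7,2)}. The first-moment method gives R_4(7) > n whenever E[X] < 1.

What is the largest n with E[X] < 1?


We need C(n, 7) · 4^{1 − 21} < 1, i.e. C(n, 7) < 4^{21 − 1} = 1099511627776.
Check values of n near the boundary:
  n = 176: C(176, 7) = 919790691600; 919790691600 < 1099511627776? YES
  n = 177: C(177, 7) = 957664425960; 957664425960 < 1099511627776? YES
  n = 178: C(178, 7) = 996867063280; 996867063280 < 1099511627776? YES
  n = 179: C(179, 7) = 1037437234460; 1037437234460 < 1099511627776? YES
  n = 180: C(180, 7) = 1079414463600; 1079414463600 < 1099511627776? YES
  n = 181: C(181, 7) = 1122839183400; 1122839183400 < 1099511627776? NO
The largest n with C(n, 7) < 1099511627776 is n = 180 (where E[X] = 67463403975/68719476736 ≈ 0.9817). Hence R_4(7) > 180, i.e. R_4(7) ≥ 181.

Largest n = 180; hence R_4(7) > 180.


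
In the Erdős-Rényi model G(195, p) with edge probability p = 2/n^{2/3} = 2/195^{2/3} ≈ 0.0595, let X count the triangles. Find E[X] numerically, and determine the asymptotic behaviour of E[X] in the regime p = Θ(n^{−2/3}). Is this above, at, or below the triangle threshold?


Number of potential triangles: C(195, 3) = 1216865.
Each occurs with probability p³ ≈ (0.0595)³ ≈ 2.10388e-04.
By linearity: E[X] = C(195, 3)·p³ ≈ 1216865 · 2.10388e-04 ≈ 256.014.
Since α = 2/3 < 1, p = c/n^{2/3} ≫ 1/n is above the triangle threshold p ~ 1/n. Asymptotically E[X] ~ (c³/6)·n^{3(1−α)} = (2³/6)·n^{1} → ∞; triangles are abundant w.h.p.

E[X] ≈ 256.014; in regime p = Θ(1/n^{2/3}) E[X] diverges (above the triangle threshold p ~ 1/n).


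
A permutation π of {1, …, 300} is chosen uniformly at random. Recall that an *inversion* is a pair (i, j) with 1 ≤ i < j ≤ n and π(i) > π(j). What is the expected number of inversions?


Write X = Σ X_I over the C(300, 2) = 44850 pairs i < j, with X_I the indicator of one inversion.
There are 44850 indicators.
For each fixed pair i < j, the values π(i) and π(j) are two distinct elements of {1, …, 300} in uniformly random order; by symmetry P[π(i) > π(j)] = 1/2.
By linearity: E[X] = 44850 · (1/2) = C(300, 2) · (1/2) = 44850/2 = 22425 ≈ 22425.000000.

E[X] = 22425 = 22425.000000.


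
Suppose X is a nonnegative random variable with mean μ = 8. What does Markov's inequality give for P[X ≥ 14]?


μ = E[X] = 8, a = 14.
Markov: P[X ≥ 14] ≤ μ/a = (8)/14 = 4/7.
Numerically: ≈ 0.571429.
(Since a = 14 > μ = 8.000000, the bound 4/7 is < 1 and informative.)

P[X ≥ 14] ≤ 4/7 ≈ 0.571429.


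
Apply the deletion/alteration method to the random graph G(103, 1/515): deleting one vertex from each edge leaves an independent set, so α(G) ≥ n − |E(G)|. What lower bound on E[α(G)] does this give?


E[|E(G)|] = C(103, 2)·p = 5253 · (1/515) = 51/5.
E[α(G)] ≥ n − E[|E(G)|] = 103 − 51/5 = 464/5.
Numerically: ≈ 92.800000.
(This is only a lower bound; the true E[α(G)] may be larger.)

E[α(G)] ≥ 464/5 ≈ 92.800000.


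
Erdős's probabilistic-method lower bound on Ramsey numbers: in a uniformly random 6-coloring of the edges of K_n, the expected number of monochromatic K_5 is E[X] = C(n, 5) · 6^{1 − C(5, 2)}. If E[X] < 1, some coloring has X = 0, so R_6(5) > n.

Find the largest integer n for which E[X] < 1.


We need C(n, 5) · 6^{1 − 10} < 1, i.e. C(n, 5) < 6^{10 − 1} = 10077696.
Check values of n near the boundary:
  n = 61: C(61, 5) = 5949147; 5949147 < 10077696? YES
  n = 62: C(62, 5) = 6471002; 6471002 < 10077696? YES
  n = 63: C(63, 5) = 7028847; 7028847 < 10077696? YES
  n = 64: C(64, 5) = 7624512; 7624512 < 10077696? YES
  n = 65: C(65, 5) = 8259888; 8259888 < 10077696? YES
  n = 66: C(66, 5) = 8936928; 8936928 < 10077696? YES
  n = 67: C(67, 5) = 9657648; 9657648 < 10077696? YES
  n = 68: C(68, 5) = 10424128; 10424128 < 10077696? NO
  n = 69: C(69, 5) = 11238513; 11238513 < 10077696? NO
  n = 70: C(70, 5) = 12103014; 12103014 < 10077696? NO
The largest n with C(n, 5) < 10077696 is n = 67 (where E[X] = 67067/69984 ≈ 0.9583190). Hence R_6(5) > 67, i.e. R_6(5) ≥ 68.

Largest n = 67; hence R_6(5) > 67.


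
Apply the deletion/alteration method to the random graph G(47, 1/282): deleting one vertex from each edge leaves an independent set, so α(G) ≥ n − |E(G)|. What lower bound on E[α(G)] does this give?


E[|E(G)|] = C(47, 2)·p = 1081 · (1/282) = 23/6.
E[α(G)] ≥ n − E[|E(G)|] = 47 − 23/6 = 259/6.
Numerically: ≈ 43.166667.
(This is only a lower bound; the true E[α(G)] may be larger.)

E[α(G)] ≥ 259/6 ≈ 43.166667.


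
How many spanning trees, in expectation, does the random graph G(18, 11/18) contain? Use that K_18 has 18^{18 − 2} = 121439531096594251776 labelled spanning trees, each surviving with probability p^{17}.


K_18 has 18^{18 − 2} = 121439531096594251776 labelled spanning trees.
For each such spanning tree H, let X_H = 1 if all 17 edges of H are present in G. Then P[X_H = 1] = p^{17} = (11/18)^{17} = 505447028499293771/2185911559738696531968.
By linearity: E[X] = Σ_H E[X_H] = 121439531096594251776 · p^{17} = 121439531096594251776 · 505447028499293771/2185911559738696531968 = 505447028499293771/18.
Numerically: E[X] ≈ 2.808e+16.

E[X] = 121439531096594251776 · (11/18)^{17} = 505447028499293771/18 ≈ 2.808e+16.


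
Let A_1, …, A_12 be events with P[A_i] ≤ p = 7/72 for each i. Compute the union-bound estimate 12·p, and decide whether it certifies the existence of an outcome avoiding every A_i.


Union bound: P[∪_{i=1}^{12} A_i] ≤ Σ_i P[A_i] ≤ 12·p = 12·(7/72) = 7/6.
Numerically: 7/6 ≈ 1.167.
Is 7/6 < 1? NO.
Since the bound 7/6 is ≥ 1, the union bound is uninformative here; it does NOT by itself certify existence.

12·p = 7/6 ≈ 1.167; existence NOT certified by the union bound.


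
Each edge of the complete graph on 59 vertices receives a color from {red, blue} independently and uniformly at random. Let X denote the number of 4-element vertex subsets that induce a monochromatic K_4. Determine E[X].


Let X = Σ_S X_S over the C(59, 4) = 455126 subsets S of size 4, where X_S = 1 if the K_4 on S is monochromatic.
For a fixed S, the K_4 on S has C(4, 2) = 6 edges. P[all 6 edges red] = (1/2)^6, and likewise for blue, so P[monochromatic] = 2·(1/2)^6 = 2^{1 − 6} = 1/32.
By linearity: E[X] = C(59, 4) · 2^{1 − 6} = 455126 · 1/32 = 227563/16.
Numerically: E[X] ≈ 14222.687500.

E[X] = C(59,4)·2^(1−C(4,2)) = 227563/16 ≈ 14222.687500.


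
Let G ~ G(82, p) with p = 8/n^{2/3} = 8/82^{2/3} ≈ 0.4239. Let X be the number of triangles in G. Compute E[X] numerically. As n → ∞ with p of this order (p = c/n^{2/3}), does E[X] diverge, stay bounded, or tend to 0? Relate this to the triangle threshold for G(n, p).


Number of potential triangles: C(82, 3) = 88560.
Each occurs with probability p³ ≈ (0.4239)³ ≈ 7.614515e-02.
By linearity: E[X] = C(82, 3)·p³ ≈ 88560 · 7.614515e-02 ≈ 6743.4146.
Since α = 2/3 < 1, p = c/n^{2/3} ≫ 1/n is above the triangle threshold p ~ 1/n. Asymptotically E[X] ~ (c³/6)·n^{3(1−α)} = (8³/6)·n^{1} → ∞; triangles are abundant w.h.p.

E[X] ≈ 6743.4146; in regime p = Θ(1/n^{2/3}) E[X] diverges (above the triangle threshold p ~ 1/n).


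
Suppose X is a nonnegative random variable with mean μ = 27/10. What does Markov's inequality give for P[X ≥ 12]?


μ = E[X] = 27/10, a = 12.
Markov: P[X ≥ 12] ≤ μ/a = (27/10)/12 = 9/40.
Numerically: ≈ 0.225.
(Since a = 12 > μ = 2.700, the bound 9/40 is < 1 and informative.)

P[X ≥ 12] ≤ 9/40 ≈ 0.225.


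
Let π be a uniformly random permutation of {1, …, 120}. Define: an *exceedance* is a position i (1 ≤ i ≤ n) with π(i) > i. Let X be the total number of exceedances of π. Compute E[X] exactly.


Write X = Σ_{i=1}^{120} X_i, where X_i = 1_{π(i) > i}.
For each fixed i, π(i) is uniform over {1, …, 120} (marginal of a uniform permutation), so P[π(i) > i] = (n − i)/n. Summing: Σ_{i=1}^{120} (n − i)/n = (0 + 1 + … + 119)/120 = 120(120 − 1)/(2·120) = (120 − 1)/2.
Hence E[X] = Σ_{i=1}^{120} (120 − i)/120 = 119/2 ≈ 59.50000.

E[X] = 119/2 = 59.50000.


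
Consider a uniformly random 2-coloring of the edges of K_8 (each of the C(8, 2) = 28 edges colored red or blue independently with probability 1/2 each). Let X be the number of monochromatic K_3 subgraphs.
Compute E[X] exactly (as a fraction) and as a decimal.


Let X = Σ_S X_S over the C(8, 3) = 56 subsets S of size 3, where X_S = 1 if the K_3 on S is monochromatic.
For a fixed S, the K_3 on S has C(3, 2) = 3 edges. P[all 3 edges red] = (1/2)^3, and likewise for blue, so P[monochromatic] = 2·(1/2)^3 = 2^{1 − 3} = 1/4.
By linearity of expectation: E[X] = C(8, 3) · 2^{1 − 3} = 56 · 1/4 = 14.
Numerically: E[X] ≈ 14.000.

E[X] = C(8,3)·2^(1−C(3,2)) = 14 ≈ 14.000.


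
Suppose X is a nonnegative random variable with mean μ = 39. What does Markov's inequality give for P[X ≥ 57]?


μ = E[X] = 39, a = 57.
Markov: P[X ≥ 57] ≤ μ/a = (39)/57 = 13/19.
Numerically: ≈ 0.68421.
(Since a = 57 > μ = 39.00000, the bound 13/19 is < 1 and informative.)

P[X ≥ 57] ≤ 13/19 ≈ 0.68421.


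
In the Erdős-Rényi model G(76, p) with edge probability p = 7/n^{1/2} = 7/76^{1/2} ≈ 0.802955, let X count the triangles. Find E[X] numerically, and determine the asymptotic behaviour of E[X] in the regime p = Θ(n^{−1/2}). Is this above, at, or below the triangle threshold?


Number of potential triangles: C(76, 3) = 70300.
Each occurs with probability p³ ≈ (0.802955)³ ≈ 5.17694715e-01.
By linearity: E[X] = C(76, 3)·p³ ≈ 70300 · 5.17694715e-01 ≈ 36393.938482.
Since α = 1/2 < 1, p = c/n^{1/2} ≫ 1/n is above the triangle threshold p ~ 1/n. Asymptotically E[X] ~ (c³/6)·n^{3(1−α)} = (7³/6)·n^{1.5} → ∞; triangles are abundant w.h.p.

E[X] ≈ 36393.938482; in regime p = Θ(1/n^{1/2}) E[X] diverges (above the triangle threshold p ~ 1/n).


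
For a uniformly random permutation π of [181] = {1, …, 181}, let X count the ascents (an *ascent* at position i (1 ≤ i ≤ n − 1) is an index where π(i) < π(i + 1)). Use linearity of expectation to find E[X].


Write X = Σ X_I over i = 1, …, 180, with X_I the indicator of one ascent.
There are 180 indicators.
For each fixed i, the pair (π(i), π(i+1)) is a uniformly random ordered pair of distinct values from {1, …, 181}; by symmetry P[π(i) < π(i+1)] = 1/2.
By linearity: E[X] = 180 · (1/2) = (181 − 1) · (1/2) = 90 ≈ 90.000000.

E[X] = 90 = 90.000000.


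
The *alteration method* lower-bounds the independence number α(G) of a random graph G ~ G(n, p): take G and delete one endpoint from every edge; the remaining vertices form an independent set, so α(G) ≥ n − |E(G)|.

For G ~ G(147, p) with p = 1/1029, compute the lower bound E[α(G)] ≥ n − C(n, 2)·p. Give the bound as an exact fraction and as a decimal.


E[|E(G)|] = C(147, 2)·p = 10731 · (1/1029) = 73/7.
E[α(G)] ≥ n − E[|E(G)|] = 147 − 73/7 = 956/7.
Numerically: ≈ 136.57143.
(This is only a lower bound; the true E[α(G)] may be larger.)

E[α(G)] ≥ 956/7 ≈ 136.57143.


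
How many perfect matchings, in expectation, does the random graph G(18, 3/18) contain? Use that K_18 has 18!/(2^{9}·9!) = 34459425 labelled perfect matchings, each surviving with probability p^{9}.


K_18 has 18!/(2^{9}·9!) = 34459425 labelled perfect matchings.
For each such perfect matching H, let X_H = 1 if all 9 edges of H are present in G. Then P[X_H = 1] = p^{9} = (1/6)^{9} = 1/10077696.
By linearity: E[X] = Σ_H E[X_H] = 34459425 · p^{9} = 34459425 · 1/10077696 = 425425/124416.
Numerically: E[X] ≈ 3.4194.

E[X] = 34459425 · (1/6)^{9} = 425425/124416 ≈ 3.4194.


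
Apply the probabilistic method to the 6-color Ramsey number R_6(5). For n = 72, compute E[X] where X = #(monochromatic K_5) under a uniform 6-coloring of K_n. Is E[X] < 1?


E[X] = C(72, 5) · 6^{1 − 10} = 13991544 · 6^{−9} = 13991544/10077696.
As a reduced fraction: E[X] = 194327/139968 ≈ 1.388367.
Is E[X] < 1? NO.
Since E[X] ≥ 1, the first-moment bound is inconclusive at n = 72; it does NOT by itself certify R_6(5) > 72.

E[X] = 194327/139968 ≈ 1.388367; E[X] ≥ 1; first-moment method inconclusive here.


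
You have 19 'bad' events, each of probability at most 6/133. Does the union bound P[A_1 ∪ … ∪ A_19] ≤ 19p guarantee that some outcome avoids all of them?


Union bound: P[∪_{i=1}^{19} A_i] ≤ Σ_i P[A_i] ≤ 19·p = 19·(6/133) = 6/7.
Numerically: 6/7 ≈ 0.857143.
Is 6/7 < 1? YES.
Since P[∪ A_i] ≤ 6/7 < 1, the complement has P[∩ A_i^c] ≥ 1 − 6/7 = 1/7 > 0, so some outcome avoids every A_i.

19·p = 6/7 ≈ 0.857143; existence CERTIFIED by the union bound.


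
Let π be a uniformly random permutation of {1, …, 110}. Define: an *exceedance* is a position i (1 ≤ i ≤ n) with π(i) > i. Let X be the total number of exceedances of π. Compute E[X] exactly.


Write X = Σ_{i=1}^{110} X_i, where X_i = 1_{π(i) > i}.
For each fixed i, π(i) is uniform over {1, …, 110} (marginal of a uniform permutation), so P[π(i) > i] = (n − i)/n. Summing: Σ_{i=1}^{110} (n − i)/n = (0 + 1 + … + 109)/110 = 110(110 − 1)/(2·110) = (110 − 1)/2.
Hence E[X] = Σ_{i=1}^{110} (110 − i)/110 = 109/2 ≈ 54.500.

E[X] = 109/2 = 54.500.


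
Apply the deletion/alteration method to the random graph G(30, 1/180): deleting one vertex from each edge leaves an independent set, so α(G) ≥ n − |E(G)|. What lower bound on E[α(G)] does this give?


E[|E(G)|] = C(30, 2)·p = 435 · (1/180) = 29/12.
E[α(G)] ≥ n − E[|E(G)|] = 30 − 29/12 = 331/12.
Numerically: ≈ 27.58333.
(This is only a lower bound; the true E[α(G)] may be larger.)

E[α(G)] ≥ 331/12 ≈ 27.58333.


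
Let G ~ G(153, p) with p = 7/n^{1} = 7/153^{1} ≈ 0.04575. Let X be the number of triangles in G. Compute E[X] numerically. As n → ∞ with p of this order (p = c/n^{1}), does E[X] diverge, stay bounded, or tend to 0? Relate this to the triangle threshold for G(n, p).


Number of potential triangles: C(153, 3) = 585276.
Each occurs with probability p³ ≈ (0.04575)³ ≈ 9.576787e-05.
By linearity: E[X] = C(153, 3)·p³ ≈ 585276 · 9.576787e-05 ≈ 56.0506.
Here α = 1, so p = 7/n is exactly at the triangle threshold p ~ 1/n. Asymptotically E[X] → c³/6 = 7³/6 = 343/6 ≈ 57.1667, a bounded constant. In this regime the triangle count is asymptotically Poisson(c³/6).

E[X] ≈ 56.0506; in regime p = Θ(1/n^{1}) E[X] stays bounded (at the triangle threshold p ~ 1/n).


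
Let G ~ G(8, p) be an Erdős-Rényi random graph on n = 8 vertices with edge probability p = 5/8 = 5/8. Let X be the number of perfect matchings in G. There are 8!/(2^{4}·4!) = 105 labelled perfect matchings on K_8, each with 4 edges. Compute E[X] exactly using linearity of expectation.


K_8 has 8!/(2^{4}·4!) = 105 labelled perfect matchings.
For each such perfect matching H, let X_H = 1 if all 4 edges of H are present in G. Then P[X_H = 1] = p^{4} = (5/8)^{4} = 625/4096.
Summing the indicators: E[X] = Σ_H E[X_H] = 105 · p^{4} = 105 · 625/4096 = 65625/4096.
Numerically: E[X] ≈ 16.0217.

E[X] = 105 · (5/8)^{4} = 65625/4096 ≈ 16.0217.


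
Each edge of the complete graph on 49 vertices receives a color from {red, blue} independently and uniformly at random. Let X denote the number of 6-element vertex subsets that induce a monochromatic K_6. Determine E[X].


Let X = Σ_S X_S over the C(49, 6) = 13983816 subsets S of size 6, where X_S = 1 if the K_6 on S is monochromatic.
For a fixed S, the K_6 on S has C(6, 2) = 15 edges. P[all 15 edges red] = (1/2)^15, and likewise for blue, so P[monochromatic] = 2·(1/2)^15 = 2^{1 − 15} = 1/16384.
By linearity: E[X] = C(49, 6) · 2^{1 − 15} = 13983816 · 1/16384 = 1747977/2048.
Numerically: E[X] ≈ 853.5044.

E[X] = C(49,6)·2^(1−C(6,2)) = 1747977/2048 ≈ 853.5044.


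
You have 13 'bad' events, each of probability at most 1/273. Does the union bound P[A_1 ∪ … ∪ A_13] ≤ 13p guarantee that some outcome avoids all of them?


Union bound: P[∪_{i=1}^{13} A_i] ≤ Σ_i P[A_i] ≤ 13·p = 13·(1/273) = 1/21.
Numerically: 1/21 ≈ 0.04762.
Is 1/21 < 1? YES.
Since P[∪ A_i] ≤ 1/21 < 1, the complement has P[∩ A_i^c] ≥ 1 − 1/21 = 20/21 > 0, so some outcome avoids every A_i.

13·p = 1/21 ≈ 0.04762; existence CERTIFIED by the union bound.


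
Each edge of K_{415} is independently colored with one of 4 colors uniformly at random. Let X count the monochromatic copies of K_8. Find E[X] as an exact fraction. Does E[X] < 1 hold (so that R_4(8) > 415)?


E[X] = C(415, 8) · 4^{1 − 28} = 20388455694719685 · 4^{−27} = 20388455694719685/18014398509481984.
As a reduced fraction: E[X] = 20388455694719685/18014398509481984 ≈ 1.132.
Is E[X] < 1? NO.
Since E[X] ≥ 1, the first-moment bound is inconclusive at n = 415; it does NOT by itself certify R_4(8) > 415.

E[X] = 20388455694719685/18014398509481984 ≈ 1.132; E[X] ≥ 1; first-moment method inconclusive here.


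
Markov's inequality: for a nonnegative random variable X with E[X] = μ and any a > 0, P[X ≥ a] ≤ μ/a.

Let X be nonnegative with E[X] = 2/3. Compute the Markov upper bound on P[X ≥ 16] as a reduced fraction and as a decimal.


μ = E[X] = 2/3, a = 16.
Markov: P[X ≥ 16] ≤ μ/a = (2/3)/16 = 1/24.
Numerically: ≈ 0.04167.
(Since a = 16 > μ = 0.66667, the bound 1/24 is < 1 and informative.)

P[X ≥ 16] ≤ 1/24 ≈ 0.04167.


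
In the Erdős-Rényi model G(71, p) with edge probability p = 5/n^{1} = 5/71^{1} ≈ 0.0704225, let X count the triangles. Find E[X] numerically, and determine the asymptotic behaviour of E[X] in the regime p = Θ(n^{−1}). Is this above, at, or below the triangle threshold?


Number of potential triangles: C(71, 3) = 57155.
Each occurs with probability p³ ≈ (0.0704225)³ ≈ 3.49248836e-04.
By linearity: E[X] = C(71, 3)·p³ ≈ 57155 · 3.49248836e-04 ≈ 19.961317.
Here α = 1, so p = 5/n is exactly at the triangle threshold p ~ 1/n. Asymptotically E[X] → c³/6 = 5³/6 = 125/6 ≈ 20.833333, a bounded constant. In this regime the triangle count is asymptotically Poisson(c³/6).

E[X] ≈ 19.961317; in regime p = Θ(1/n^{1}) E[X] stays bounded (at the triangle threshold p ~ 1/n).


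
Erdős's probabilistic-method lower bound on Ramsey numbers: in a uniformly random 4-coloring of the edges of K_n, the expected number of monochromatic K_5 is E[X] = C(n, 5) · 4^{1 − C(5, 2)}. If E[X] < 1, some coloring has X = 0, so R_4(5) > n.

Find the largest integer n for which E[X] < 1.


We need C(n, 5) · 4^{1 − 10} < 1, i.e. C(n, 5) < 4^{10 − 1} = 262144.
Check values of n near the boundary:
  n = 28: C(28, 5) = 98280; 98280 < 262144? YES
  n = 29: C(29, 5) = 118755; 118755 < 262144? YES
  n = 30: C(30, 5) = 142506; 142506 < 262144? YES
  n = 31: C(31, 5) = 169911; 169911 < 262144? YES
  n = 32: C(32, 5) = 201376; 201376 < 262144? YES
  n = 33: C(33, 5) = 237336; 237336 < 262144? YES
  n = 34: C(34, 5) = 278256; 278256 < 262144? NO
  n = 35: C(35, 5) = 324632; 324632 < 262144? NO
  n = 36: C(36, 5) = 376992; 376992 < 262144? NO
The largest n with C(n, 5) < 262144 is n = 33 (where E[X] = 29667/32768 ≈ 0.9054). Hence R_4(5) > 33, i.e. R_4(5) ≥ 34.

Largest n = 33; hence R_4(5) > 33.


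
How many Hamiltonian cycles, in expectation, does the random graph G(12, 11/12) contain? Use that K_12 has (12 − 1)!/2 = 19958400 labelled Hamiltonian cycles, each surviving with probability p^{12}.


K_12 has (12 − 1)!/2 = 19958400 labelled Hamiltonian cycles.
For each such Hamiltonian cycle H, let X_H = 1 if all 12 edges of H are present in G. Then P[X_H = 1] = p^{12} = (11/12)^{12} = 3138428376721/8916100448256.
By linearity of expectation: E[X] = Σ_H E[X_H] = 19958400 · p^{12} = 19958400 · 3138428376721/8916100448256 = 6041474625187925/859963392.
Numerically: E[X] ≈ 7.025e+06.

E[X] = 19958400 · (11/12)^{12} = 6041474625187925/859963392 ≈ 7.025e+06.


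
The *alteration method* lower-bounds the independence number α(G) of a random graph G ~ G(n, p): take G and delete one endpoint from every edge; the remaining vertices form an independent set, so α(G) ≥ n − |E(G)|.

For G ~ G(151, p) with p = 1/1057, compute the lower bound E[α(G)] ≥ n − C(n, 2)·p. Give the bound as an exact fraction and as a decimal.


E[|E(G)|] = C(151, 2)·p = 11325 · (1/1057) = 75/7.
E[α(G)] ≥ n − E[|E(G)|] = 151 − 75/7 = 982/7.
Numerically: ≈ 140.2857.
(This is only a lower bound; the true E[α(G)] may be larger.)

E[α(G)] ≥ 982/7 ≈ 140.2857.


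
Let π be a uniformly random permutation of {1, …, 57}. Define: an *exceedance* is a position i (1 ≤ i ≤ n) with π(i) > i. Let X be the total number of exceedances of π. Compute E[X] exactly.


Write X = Σ_{i=1}^{57} X_i, where X_i = 1_{π(i) > i}.
For each fixed i, π(i) is uniform over {1, …, 57} (marginal of a uniform permutation), so P[π(i) > i] = (n − i)/n. Summing: Σ_{i=1}^{57} (n − i)/n = (0 + 1 + … + 56)/57 = 57(57 − 1)/(2·57) = (57 − 1)/2.
Hence E[X] = Σ_{i=1}^{57} (57 − i)/57 = 28 ≈ 28.00000.

E[X] = 28 = 28.00000.


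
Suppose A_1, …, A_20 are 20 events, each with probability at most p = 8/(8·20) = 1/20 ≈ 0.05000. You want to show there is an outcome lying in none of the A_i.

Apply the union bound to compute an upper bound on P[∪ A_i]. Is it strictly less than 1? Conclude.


Union bound: P[∪_{i=1}^{20} A_i] ≤ Σ_i P[A_i] ≤ 20·p = 20·(1/20) = 1.
Numerically: 1 ≈ 1.00000.
Is 1 < 1? NO.
Since the bound 1 is ≥ 1, the union bound is uninformative here; it does NOT by itself certify existence.

20·p = 1 ≈ 1.00000; existence NOT certified by the union bound.


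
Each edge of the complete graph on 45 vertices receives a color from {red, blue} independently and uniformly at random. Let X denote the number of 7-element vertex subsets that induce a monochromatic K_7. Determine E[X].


Let X = Σ_S X_S over the C(45, 7) = 45379620 subsets S of size 7, where X_S = 1 if the K_7 on S is monochromatic.
For a fixed S, the K_7 on S has C(7, 2) = 21 edges. P[all 21 edges red] = (1/2)^21, and likewise for blue, so P[monochromatic] = 2·(1/2)^21 = 2^{1 − 21} = 1/1048576.
By linearity of expectation: E[X] = C(45, 7) · 2^{1 − 21} = 45379620 · 1/1048576 = 11344905/262144.
Numerically: E[X] ≈ 43.277378.

E[X] = C(45,7)·2^(1−C(7,2)) = 11344905/262144 ≈ 43.277378.


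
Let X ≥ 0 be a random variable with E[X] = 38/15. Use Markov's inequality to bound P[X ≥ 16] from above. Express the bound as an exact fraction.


μ = E[X] = 38/15, a = 16.
Markov: P[X ≥ 16] ≤ μ/a = (38/15)/16 = 19/120.
Numerically: ≈ 0.15833.
(Since a = 16 > μ = 2.53333, the bound 19/120 is < 1 and informative.)

P[X ≥ 16] ≤ 19/120 ≈ 0.15833.


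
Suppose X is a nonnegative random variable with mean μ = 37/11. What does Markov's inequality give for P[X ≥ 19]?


μ = E[X] = 37/11, a = 19.
Markov: P[X ≥ 19] ≤ μ/a = (37/11)/19 = 37/209.
Numerically: ≈ 0.1770.
(Since a = 19 > μ = 3.3636, the bound 37/209 is < 1 and informative.)

P[X ≥ 19] ≤ 37/209 ≈ 0.1770.


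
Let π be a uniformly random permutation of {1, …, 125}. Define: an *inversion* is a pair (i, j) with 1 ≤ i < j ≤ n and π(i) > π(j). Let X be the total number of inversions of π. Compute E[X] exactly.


Write X = Σ X_I over the C(125, 2) = 7750 pairs i < j, with X_I the indicator of one inversion.
There are 7750 indicators.
For each fixed pair i < j, the values π(i) and π(j) are two distinct elements of {1, …, 125} in uniformly random order; by symmetry P[π(i) > π(j)] = 1/2.
By linearity: E[X] = 7750 · (1/2) = C(125, 2) · (1/2) = 7750/2 = 3875 ≈ 3875.00000.

E[X] = 3875 = 3875.00000.


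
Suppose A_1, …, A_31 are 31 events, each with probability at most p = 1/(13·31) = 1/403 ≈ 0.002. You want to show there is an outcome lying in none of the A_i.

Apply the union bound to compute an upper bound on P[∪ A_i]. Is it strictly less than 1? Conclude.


Union bound: P[∪_{i=1}^{31} A_i] ≤ Σ_i P[A_i] ≤ 31·p = 31·(1/403) = 1/13.
Numerically: 1/13 ≈ 0.077.
Is 1/13 < 1? YES.
Since P[∪ A_i] ≤ 1/13 < 1, the complement has P[∩ A_i^c] ≥ 1 − 1/13 = 12/13 > 0, so some outcome avoids every A_i.

31·p = 1/13 ≈ 0.077; existence CERTIFIED by the union bound.


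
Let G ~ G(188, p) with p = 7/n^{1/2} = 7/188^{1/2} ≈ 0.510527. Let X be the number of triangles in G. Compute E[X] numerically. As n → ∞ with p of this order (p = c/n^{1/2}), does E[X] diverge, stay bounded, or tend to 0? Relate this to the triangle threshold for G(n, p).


Number of potential triangles: C(188, 3) = 1089836.
Each occurs with probability p³ ≈ (0.510527)³ ≈ 1.33063011e-01.
By linearity: E[X] = C(188, 3)·p³ ≈ 1089836 · 1.33063011e-01 ≈ 145016.859505.
Since α = 1/2 < 1, p = c/n^{1/2} ≫ 1/n is above the triangle threshold p ~ 1/n. Asymptotically E[X] ~ (c³/6)·n^{3(1−α)} = (7³/6)·n^{1.5} → ∞; triangles are abundant w.h.p.

E[X] ≈ 145016.859505; in regime p = Θ(1/n^{1/2}) E[X] diverges (above the triangle threshold p ~ 1/n).


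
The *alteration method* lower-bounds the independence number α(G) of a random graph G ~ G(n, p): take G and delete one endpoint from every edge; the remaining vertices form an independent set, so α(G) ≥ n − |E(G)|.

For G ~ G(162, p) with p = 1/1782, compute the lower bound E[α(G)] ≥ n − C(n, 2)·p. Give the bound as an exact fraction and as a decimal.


E[|E(G)|] = C(162, 2)·p = 13041 · (1/1782) = 161/22.
E[α(G)] ≥ n − E[|E(G)|] = 162 − 161/22 = 3403/22.
Numerically: ≈ 154.68182.
(This is only a lower bound; the true E[α(G)] may be larger.)

E[α(G)] ≥ 3403/22 ≈ 154.68182.


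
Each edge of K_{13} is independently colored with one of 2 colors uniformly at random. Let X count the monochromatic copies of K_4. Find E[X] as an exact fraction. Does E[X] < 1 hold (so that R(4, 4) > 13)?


E[X] = C(13, 4) · 2^{1 − 6} = 715 · 2^{−5} = 715/32.
As a reduced fraction: E[X] = 715/32 ≈ 22.344.
Is E[X] < 1? NO.
Since E[X] ≥ 1, the first-moment bound is inconclusive at n = 13; it does NOT by itself certify R(4, 4) > 13.

E[X] = 715/32 ≈ 22.344; E[X] ≥ 1; first-moment method inconclusive here.


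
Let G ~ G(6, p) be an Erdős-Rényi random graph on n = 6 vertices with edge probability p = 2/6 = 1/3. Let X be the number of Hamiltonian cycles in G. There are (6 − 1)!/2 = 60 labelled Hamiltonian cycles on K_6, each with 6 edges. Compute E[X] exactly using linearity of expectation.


K_6 has (6 − 1)!/2 = 60 labelled Hamiltonian cycles.
For each such Hamiltonian cycle H, let X_H = 1 if all 6 edges of H are present in G. Then P[X_H = 1] = p^{6} = (1/3)^{6} = 1/729.
Summing the indicators: E[X] = Σ_H E[X_H] = 60 · p^{6} = 60 · 1/729 = 20/243.
Numerically: E[X] ≈ 0.082305.

E[X] = 60 · (1/3)^{6} = 20/243 ≈ 0.082305.


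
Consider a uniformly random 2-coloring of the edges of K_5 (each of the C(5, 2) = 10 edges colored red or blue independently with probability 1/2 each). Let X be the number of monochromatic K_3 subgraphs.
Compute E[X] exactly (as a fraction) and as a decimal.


Let X = Σ_S X_S over the C(5, 3) = 10 subsets S of size 3, where X_S = 1 if the K_3 on S is monochromatic.
For a fixed S, the K_3 on S has C(3, 2) = 3 edges. P[all 3 edges red] = (1/2)^3, and likewise for blue, so P[monochromatic] = 2·(1/2)^3 = 2^{1 − 3} = 1/4.
By linearity of expectation: E[X] = C(5, 3) · 2^{1 − 3} = 10 · 1/4 = 5/2.
Numerically: E[X] ≈ 2.50000.

E[X] = C(5,3)·2^(1−C(3,2)) = 5/2 ≈ 2.50000.


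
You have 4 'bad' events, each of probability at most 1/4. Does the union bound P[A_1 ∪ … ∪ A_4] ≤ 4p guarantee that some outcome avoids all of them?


Union bound: P[∪_{i=1}^{4} A_i] ≤ Σ_i P[A_i] ≤ 4·p = 4·(1/4) = 1.
Numerically: 1 ≈ 1.000.
Is 1 < 1? NO.
Since the bound 1 is ≥ 1, the union bound is uninformative here; it does NOT by itself certify existence.

4·p = 1 ≈ 1.000; existence NOT certified by the union bound.


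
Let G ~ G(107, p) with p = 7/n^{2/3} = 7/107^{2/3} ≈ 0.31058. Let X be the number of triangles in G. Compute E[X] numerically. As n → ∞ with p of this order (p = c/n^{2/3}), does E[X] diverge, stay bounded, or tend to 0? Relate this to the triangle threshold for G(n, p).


Number of potential triangles: C(107, 3) = 198485.
Each occurs with probability p³ ≈ (0.31058)³ ≈ 2.9958948e-02.
By linearity: E[X] = C(107, 3)·p³ ≈ 198485 · 2.9958948e-02 ≈ 5946.40187.
Since α = 2/3 < 1, p = c/n^{2/3} ≫ 1/n is above the triangle threshold p ~ 1/n. Asymptotically E[X] ~ (c³/6)·n^{3(1−α)} = (7³/6)·n^{1} → ∞; triangles are abundant w.h.p.

E[X] ≈ 5946.40187; in regime p = Θ(1/n^{2/3}) E[X] diverges (above the triangle threshold p ~ 1/n).
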